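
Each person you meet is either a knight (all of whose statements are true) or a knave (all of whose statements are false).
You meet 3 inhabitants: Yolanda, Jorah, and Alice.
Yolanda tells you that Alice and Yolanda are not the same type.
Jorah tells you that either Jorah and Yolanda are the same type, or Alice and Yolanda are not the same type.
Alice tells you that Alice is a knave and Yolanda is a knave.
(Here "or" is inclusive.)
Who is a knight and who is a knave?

Yolanda is a knight, Jorah is a knight, and Alice is a knave.

Suppose Yolanda is a knave. Then Yolanda's statement "Alice and Yolanda are not the same type" would have to be false. Checking the 4 ways to assign the others, none is consistent with every speaker.
(For instance, with Jorah=knight, Alice=knave, Jorah's claim "either Jorah and Yolanda are the same type, or Alice and Yolanda are not the same type" comes out false where it would need to be true.)
So Yolanda must be a knight, making "Alice and Yolanda are not the same type" true. Taking Yolanda=knight, Jorah=knight, Alice=knave, each remaining statement checks out:
  Jorah (knight): "either Jorah and Yolanda are the same type, or Alice and Yolanda are not the same type" — true. ✓
  Alice (knave): "Alice is a knave and Yolanda is a knave" — false. ✓
This is the unique consistent assignment.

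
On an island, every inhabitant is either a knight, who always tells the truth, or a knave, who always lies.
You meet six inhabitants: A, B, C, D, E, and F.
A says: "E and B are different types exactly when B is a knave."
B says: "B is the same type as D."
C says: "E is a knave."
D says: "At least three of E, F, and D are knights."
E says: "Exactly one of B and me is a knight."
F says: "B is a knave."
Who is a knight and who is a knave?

Knights: A, D, E, and F. Knaves: B and C.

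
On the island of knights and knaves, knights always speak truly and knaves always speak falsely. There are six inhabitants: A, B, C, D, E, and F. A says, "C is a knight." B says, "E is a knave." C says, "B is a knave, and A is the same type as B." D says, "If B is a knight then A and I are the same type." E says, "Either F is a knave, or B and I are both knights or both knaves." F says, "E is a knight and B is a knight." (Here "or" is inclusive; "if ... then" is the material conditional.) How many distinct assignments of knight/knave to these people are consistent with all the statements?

0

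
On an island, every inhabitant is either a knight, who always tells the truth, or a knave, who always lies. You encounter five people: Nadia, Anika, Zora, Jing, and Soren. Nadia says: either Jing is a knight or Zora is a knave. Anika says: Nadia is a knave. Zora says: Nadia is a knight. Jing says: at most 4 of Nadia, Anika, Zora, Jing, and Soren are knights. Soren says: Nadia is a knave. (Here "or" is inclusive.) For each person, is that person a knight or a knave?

Nadia is a knight, and the claim "either Jing is a knight or Zora is a knave" is indeed true.
Anika (knave): "Nadia is a knave" — false. ✓
Since Zora is a knight, "Nadia is a knight" needs to be true, which holds.
Jing is a knight, and the claim "at most 4 of Nadia, Anika, Zora, Jing, and Soren are knights" is indeed true.
Soren is a knave, so "Nadia is a knave" must be false — and it is.

Nadia is a knight, Anika is a knave, Zora is a knight, Jing is a knight, and Soren is a knave.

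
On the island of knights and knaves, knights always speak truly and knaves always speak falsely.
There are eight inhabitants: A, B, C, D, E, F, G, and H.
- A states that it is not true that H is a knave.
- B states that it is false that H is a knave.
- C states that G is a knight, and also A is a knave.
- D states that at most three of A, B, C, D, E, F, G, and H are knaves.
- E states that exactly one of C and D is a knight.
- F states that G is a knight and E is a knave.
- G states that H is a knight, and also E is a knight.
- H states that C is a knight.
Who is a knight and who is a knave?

A is a knave, B is a knave, C is a knave, D is a knave, E is a knave, F is a knave, G is a knave, and H is a knave.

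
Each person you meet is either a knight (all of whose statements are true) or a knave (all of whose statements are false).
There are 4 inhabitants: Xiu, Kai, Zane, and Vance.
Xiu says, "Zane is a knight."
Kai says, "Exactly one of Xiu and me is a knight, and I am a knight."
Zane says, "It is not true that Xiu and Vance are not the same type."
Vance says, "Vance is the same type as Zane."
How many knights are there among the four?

3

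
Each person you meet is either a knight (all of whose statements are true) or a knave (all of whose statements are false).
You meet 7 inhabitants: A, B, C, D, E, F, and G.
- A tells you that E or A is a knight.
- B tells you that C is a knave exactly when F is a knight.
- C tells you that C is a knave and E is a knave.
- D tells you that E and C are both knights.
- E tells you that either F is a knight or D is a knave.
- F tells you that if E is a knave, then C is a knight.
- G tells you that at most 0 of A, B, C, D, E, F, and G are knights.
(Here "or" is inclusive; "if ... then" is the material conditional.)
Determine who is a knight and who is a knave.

A is a knight, and the claim "E or A is a knight" is indeed true.
As a knight, B's statement "C is a knave exactly when F is a knight" should be true; it is.
As a knave, C's statement "C is a knave and E is a knave" should be False; it is.
D is a knave, and the claim "E and C are both knights" is indeed False.
Since E is a knight, "either F is a knight or D is a knave" needs to be true, which holds.
F is a knight, and the claim "if E is a knave, then C is a knight" is indeed true.
As a knave, G's statement "at most 0 of A, B, C, D, E, F, and G are knights" should be False; it is.

Knights: A, B, E, and F. Knaves: C, D, and G.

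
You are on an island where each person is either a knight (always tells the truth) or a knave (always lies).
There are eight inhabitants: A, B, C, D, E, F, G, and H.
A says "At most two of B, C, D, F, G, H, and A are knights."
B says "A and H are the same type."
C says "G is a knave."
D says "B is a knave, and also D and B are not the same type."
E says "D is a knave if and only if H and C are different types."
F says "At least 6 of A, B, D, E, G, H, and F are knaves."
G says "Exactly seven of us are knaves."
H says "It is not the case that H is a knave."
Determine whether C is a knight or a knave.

C is a knight.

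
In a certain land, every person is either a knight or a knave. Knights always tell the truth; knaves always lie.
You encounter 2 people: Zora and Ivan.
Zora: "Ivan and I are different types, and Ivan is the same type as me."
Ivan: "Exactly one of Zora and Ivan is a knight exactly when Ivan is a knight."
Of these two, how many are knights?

The unique consistent assignment is Zora=knave, Ivan=knight.
That has 1 knight.

1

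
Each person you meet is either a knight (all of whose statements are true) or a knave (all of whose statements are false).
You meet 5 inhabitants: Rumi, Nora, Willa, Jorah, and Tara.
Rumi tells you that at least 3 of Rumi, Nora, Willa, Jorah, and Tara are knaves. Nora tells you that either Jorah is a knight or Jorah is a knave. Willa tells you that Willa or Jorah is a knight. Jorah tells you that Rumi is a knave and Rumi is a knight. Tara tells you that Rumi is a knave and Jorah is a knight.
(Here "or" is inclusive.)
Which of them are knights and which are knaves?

Suppose Rumi is a knave. Then Rumi's statement "at least 3 of Rumi, Nora, Willa, Jorah, and Tara are knaves" would have to be false. Checking the 16 ways to assign the others, none is consistent with every speaker.
(For instance, with Nora=knight, Willa=knave, Jorah=knave, Tara=knave, Rumi's claim "at least 3 of Rumi, Nora, Willa, Jorah, and Tara are knaves" comes out true where it would need to be false.)
So Rumi must be a knight, making "at least 3 of Rumi, Nora, Willa, Jorah, and Tara are knaves" true. Taking Rumi=knight, Nora=knight, Willa=knave, Jorah=knave, Tara=knave, each remaining statement checks out:
  Nora (knight): "either Jorah is a knight or Jorah is a knave" — true. ✓
  Willa (knave): "Willa or Jorah is a knight" — false. ✓
  Jorah (knave): "Rumi is a knave and Rumi is a knight" — false. ✓
  Tara (knave): "Rumi is a knave and Jorah is a knight" — false. ✓
This is the unique consistent assignment.

Knights: Rumi and Nora. Knaves: Willa, Jorah, and Tara.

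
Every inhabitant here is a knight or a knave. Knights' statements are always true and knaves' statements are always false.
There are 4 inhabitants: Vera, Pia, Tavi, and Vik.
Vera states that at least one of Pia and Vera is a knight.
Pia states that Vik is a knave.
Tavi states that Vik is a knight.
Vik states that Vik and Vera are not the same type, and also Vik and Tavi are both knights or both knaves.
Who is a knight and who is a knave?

Knights: Tavi and Vik. Knaves: Vera and Pia.

Vera is a knave; "at least one of Pia and Vera is a knight" is false, as required.
Since Pia is a knave, "Vik is a knave" needs to be false, which holds.
Since Tavi is a knight, "Vik is a knight" needs to be true, which holds.
Vik is a knight, so "Vik and Vera are not the same type, and also Vik and Tavi are both knights or both knaves" must be true — and it is.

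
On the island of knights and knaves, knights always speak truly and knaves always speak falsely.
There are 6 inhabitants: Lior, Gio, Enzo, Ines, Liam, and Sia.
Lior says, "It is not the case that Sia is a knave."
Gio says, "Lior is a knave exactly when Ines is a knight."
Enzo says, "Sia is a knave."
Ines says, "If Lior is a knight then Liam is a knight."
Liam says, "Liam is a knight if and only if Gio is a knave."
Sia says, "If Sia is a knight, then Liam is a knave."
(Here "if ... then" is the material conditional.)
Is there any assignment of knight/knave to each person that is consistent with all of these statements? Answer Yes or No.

Checking all 64 assignments, each has at least one speaker whose statement's truth value contradicts their type.

No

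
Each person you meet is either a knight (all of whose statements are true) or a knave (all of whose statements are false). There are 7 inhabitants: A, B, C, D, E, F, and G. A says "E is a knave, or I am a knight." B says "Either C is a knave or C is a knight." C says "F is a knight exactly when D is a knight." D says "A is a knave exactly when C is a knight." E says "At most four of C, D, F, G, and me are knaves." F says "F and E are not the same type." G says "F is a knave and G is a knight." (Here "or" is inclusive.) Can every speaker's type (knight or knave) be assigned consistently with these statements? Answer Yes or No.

No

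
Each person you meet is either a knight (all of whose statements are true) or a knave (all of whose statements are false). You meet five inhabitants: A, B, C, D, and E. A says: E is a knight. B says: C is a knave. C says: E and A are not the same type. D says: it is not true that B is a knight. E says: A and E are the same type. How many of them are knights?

The unique consistent assignment is A=knight, B=knight, C=knave, D=knave, E=knight.
That has 3 knights.

3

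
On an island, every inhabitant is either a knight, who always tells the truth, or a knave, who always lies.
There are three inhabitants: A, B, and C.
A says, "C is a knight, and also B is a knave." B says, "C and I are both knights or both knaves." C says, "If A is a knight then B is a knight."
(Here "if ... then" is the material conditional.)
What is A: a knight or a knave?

A is a knave.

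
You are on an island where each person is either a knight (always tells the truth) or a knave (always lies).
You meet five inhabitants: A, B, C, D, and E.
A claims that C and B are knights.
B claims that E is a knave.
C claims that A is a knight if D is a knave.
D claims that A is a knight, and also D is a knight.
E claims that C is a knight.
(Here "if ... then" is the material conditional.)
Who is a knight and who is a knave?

A is a knave, B is a knight, C is a knave, D is a knave, and E is a knave.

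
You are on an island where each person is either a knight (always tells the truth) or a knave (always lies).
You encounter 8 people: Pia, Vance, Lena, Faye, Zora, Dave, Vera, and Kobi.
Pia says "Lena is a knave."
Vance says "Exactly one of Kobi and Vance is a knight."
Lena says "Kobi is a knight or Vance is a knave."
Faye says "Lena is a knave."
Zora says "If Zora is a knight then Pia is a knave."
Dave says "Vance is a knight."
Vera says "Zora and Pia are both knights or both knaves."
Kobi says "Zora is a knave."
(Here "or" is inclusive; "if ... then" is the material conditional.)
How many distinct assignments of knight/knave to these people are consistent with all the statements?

Consistent assignments:
  Pia=knave, Vance=knave, Lena=knight, Faye=knave, Zora=knight, Dave=knave, Vera=knave, Kobi=knave

1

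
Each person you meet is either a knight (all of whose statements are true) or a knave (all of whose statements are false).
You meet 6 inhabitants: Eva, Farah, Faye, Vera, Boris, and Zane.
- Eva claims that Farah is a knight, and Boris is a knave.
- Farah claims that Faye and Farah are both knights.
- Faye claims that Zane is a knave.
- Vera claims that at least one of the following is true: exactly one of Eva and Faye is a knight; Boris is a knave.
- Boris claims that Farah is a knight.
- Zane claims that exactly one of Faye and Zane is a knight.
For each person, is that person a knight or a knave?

Eva is a knave, so "Farah is a knight, and Boris is a knave" must be False — and it is.
Farah (knave): "Faye and Farah are both knights" — False. ✓
Faye is a knave; "Zane is a knave" is False, as required.
Vera (knight): "at least one of the following is true: exactly one of Eva and Faye is a knight; Boris is a knave" — true. ✓
As a knave, Boris's statement "Farah is a knight" should be False; it is.
As a knight, Zane's statement "exactly one of Faye and Zane is a knight" should be true; it is.

Eva is a knave, Farah is a knave, Faye is a knave, Vera is a knight, Boris is a knave, and Zane is a knight.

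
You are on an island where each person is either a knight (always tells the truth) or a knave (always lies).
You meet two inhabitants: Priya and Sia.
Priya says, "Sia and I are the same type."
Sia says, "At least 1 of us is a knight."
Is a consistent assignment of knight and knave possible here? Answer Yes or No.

Yes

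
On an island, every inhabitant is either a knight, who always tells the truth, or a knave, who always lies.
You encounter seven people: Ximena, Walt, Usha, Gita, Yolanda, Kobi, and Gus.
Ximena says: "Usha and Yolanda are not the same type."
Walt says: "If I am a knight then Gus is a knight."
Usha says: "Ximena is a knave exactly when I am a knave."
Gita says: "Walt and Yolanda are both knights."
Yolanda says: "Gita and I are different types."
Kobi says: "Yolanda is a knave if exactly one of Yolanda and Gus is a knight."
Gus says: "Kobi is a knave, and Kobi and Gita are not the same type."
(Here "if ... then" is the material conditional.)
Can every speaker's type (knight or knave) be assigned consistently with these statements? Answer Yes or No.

No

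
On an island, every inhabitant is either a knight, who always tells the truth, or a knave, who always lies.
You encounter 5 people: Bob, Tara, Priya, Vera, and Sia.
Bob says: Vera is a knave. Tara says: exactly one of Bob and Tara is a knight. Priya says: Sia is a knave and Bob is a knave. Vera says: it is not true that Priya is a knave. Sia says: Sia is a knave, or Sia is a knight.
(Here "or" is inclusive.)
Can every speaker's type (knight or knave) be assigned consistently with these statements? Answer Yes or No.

No

Checking all 32 assignments, each has at least one speaker whose statement's truth value contradicts their type.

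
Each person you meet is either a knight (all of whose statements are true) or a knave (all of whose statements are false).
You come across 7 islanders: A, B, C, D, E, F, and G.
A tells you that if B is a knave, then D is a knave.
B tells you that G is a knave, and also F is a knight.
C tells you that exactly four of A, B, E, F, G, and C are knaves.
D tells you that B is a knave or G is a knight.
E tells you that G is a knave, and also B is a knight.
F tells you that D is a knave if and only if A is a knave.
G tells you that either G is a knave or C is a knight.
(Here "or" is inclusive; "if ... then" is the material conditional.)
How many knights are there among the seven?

The unique consistent assignment is A=knave, B=knave, C=knight, D=knight, E=knave, F=knave, G=knight.
That has 3 knights.

3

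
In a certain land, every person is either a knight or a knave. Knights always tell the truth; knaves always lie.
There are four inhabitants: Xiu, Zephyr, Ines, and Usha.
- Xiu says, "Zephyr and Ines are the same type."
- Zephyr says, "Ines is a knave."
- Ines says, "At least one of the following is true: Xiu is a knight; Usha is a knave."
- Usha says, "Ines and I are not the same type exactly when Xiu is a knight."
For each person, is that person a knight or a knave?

Knights: Ines. Knaves: Xiu, Zephyr, and Usha.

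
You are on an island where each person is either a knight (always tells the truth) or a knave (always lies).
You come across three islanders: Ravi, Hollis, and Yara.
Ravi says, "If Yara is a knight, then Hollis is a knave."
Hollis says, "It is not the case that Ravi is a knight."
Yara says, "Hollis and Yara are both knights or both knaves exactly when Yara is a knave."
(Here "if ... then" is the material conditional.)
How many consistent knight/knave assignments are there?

Consistent assignments:
  Ravi=knight, Hollis=knave, Yara=knight

1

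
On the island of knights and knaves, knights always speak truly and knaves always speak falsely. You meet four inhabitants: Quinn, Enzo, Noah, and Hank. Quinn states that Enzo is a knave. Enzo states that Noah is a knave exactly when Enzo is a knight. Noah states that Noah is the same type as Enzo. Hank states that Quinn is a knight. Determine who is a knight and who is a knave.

Knights: Enzo. Knaves: Quinn, Noah, and Hank.

Quinn is a knave, and the claim "Enzo is a knave" is indeed false.
Enzo is a knight, so "Noah is a knave exactly when Enzo is a knight" must be True — and it is.
As a knave, Noah's statement "Noah is the same type as Enzo" should be false; it is.
Since Hank is a knave, "Quinn is a knight" needs to be false, which holds.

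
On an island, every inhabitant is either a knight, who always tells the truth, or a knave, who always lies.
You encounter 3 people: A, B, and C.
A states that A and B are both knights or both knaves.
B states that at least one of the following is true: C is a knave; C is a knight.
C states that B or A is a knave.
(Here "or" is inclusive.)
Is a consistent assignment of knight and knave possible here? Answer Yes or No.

Yes

One consistent assignment: A=knight, B=knight, C=knave.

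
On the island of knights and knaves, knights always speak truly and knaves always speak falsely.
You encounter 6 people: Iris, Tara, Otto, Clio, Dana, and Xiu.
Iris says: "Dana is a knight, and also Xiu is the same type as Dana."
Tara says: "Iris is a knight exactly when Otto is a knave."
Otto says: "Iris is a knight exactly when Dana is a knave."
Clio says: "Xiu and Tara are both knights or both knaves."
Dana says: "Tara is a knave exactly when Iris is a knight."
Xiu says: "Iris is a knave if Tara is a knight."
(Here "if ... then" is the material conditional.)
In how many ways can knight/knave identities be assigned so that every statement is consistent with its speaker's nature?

1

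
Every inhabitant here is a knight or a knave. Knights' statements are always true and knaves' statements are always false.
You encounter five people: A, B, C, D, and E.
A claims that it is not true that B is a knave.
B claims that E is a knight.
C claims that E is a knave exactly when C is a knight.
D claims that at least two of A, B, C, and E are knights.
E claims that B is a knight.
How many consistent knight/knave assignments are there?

2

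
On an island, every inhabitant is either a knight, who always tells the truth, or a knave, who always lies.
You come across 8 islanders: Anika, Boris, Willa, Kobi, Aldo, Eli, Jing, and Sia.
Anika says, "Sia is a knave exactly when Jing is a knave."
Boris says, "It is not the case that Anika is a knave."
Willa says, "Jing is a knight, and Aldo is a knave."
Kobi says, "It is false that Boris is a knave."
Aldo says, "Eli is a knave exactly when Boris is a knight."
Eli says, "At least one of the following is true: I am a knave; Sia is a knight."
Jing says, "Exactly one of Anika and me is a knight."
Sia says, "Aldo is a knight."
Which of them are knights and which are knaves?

Anika is a knave, Boris is a knave, Willa is a knave, Kobi is a knave, Aldo is a knight, Eli is a knight, Jing is a knave, and Sia is a knight.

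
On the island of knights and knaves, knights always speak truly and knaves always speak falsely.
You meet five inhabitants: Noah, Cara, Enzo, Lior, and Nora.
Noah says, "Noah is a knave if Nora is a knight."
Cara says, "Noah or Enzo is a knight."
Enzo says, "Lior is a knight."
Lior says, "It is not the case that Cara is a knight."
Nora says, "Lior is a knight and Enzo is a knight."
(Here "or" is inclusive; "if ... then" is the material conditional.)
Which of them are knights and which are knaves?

Suppose Noah is a knave. Then Noah's statement "Noah is a knave if Nora is a knight" would have to be false. Checking the 16 ways to assign the others, none is consistent with every speaker.
(For instance, with Cara=knight, Enzo=knave, Lior=knave, Nora=knave, Noah's claim "Noah is a knave if Nora is a knight" comes out true where it would need to be false.)
So Noah must be a knight, making "Noah is a knave if Nora is a knight" true. Taking Noah=knight, Cara=knight, Enzo=knave, Lior=knave, Nora=knave, each remaining statement checks out:
  Cara (knight): "Noah or Enzo is a knight" — true. ✓
  Enzo (knave): "Lior is a knight" — false. ✓
  Lior (knave): "it is not the case that Cara is a knight" — false. ✓
  Nora (knave): "Lior is a knight and Enzo is a knight" — false. ✓
This is the unique consistent assignment.

Knights: Noah and Cara. Knaves: Enzo, Lior, and Nora.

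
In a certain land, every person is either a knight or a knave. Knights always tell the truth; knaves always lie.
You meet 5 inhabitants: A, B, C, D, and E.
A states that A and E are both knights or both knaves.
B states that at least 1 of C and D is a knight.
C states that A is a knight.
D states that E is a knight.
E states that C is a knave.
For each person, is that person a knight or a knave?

Suppose A is a knight. Then A's statement "A and E are both knights or both knaves" would have to be true. Checking the 16 ways to assign the others, none is consistent with every speaker.
(For instance, with B=knight, C=knave, D=knight, E=knight, C's claim "A is a knight" comes out true where it would need to be false.)
So A must be a knave, making "A and E are both knights or both knaves" false. Taking A=knave, B=knight, C=knave, D=knight, E=knight, each remaining statement checks out:
  B (knight): "at least 1 of C and D is a knight" — true. ✓
  C (knave): "A is a knight" — false. ✓
  D (knight): "E is a knight" — true. ✓
  E (knight): "C is a knave" — true. ✓
This is the unique consistent assignment.

A is a knave, B is a knight, C is a knave, D is a knight, and E is a knight.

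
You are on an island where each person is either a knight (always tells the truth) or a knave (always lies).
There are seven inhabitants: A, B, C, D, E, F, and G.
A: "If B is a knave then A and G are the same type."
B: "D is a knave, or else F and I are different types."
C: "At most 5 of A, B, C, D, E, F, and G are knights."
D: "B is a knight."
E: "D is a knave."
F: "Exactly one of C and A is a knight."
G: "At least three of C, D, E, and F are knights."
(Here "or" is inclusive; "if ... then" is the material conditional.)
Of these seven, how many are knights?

4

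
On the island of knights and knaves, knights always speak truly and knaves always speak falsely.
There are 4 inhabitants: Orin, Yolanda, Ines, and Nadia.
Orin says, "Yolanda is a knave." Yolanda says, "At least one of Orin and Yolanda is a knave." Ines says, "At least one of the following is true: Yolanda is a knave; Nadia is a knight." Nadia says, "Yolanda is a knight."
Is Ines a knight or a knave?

Consistent assignments: {Orin=knave, Yolanda=knight, Ines=knight, Nadia=knight}
In every consistent assignment, Ines is a knight.

Ines is a knight.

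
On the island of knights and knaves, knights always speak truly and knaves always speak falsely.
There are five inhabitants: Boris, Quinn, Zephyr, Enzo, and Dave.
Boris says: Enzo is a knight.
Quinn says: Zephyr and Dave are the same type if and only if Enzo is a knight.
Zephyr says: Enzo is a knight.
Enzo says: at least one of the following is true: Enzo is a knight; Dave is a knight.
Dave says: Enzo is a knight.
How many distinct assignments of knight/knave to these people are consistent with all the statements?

2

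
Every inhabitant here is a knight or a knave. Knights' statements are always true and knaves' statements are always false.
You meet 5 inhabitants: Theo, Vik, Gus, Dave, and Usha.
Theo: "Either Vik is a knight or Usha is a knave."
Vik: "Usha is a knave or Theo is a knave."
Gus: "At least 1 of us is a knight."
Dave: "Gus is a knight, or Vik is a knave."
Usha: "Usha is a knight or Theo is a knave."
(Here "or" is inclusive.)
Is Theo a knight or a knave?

Theo is a knight.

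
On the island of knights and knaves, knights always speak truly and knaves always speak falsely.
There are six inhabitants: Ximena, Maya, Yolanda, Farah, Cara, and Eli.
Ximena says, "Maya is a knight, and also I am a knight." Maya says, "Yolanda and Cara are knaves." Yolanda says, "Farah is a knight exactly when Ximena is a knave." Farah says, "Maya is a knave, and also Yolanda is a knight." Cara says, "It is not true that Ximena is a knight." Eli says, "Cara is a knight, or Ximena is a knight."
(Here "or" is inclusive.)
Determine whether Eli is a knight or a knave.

Eli is a knight.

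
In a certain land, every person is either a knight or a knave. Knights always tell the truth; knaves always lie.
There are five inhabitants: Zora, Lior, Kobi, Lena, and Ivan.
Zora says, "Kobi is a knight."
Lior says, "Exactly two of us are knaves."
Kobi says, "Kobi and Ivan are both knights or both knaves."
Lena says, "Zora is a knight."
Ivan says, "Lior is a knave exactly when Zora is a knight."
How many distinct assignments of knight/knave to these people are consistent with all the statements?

Consistent assignments:
  Zora=knight, Lior=knave, Kobi=knight, Lena=knight, Ivan=knight

1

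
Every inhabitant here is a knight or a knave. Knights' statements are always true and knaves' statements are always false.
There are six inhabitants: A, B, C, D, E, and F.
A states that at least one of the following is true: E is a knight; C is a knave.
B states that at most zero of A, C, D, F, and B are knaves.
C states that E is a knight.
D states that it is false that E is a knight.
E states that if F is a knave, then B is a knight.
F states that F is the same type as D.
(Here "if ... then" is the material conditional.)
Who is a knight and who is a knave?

A is a knight, so "at least one of the following is true: E is a knight; C is a knave" must be true — and it is.
B (knave): "at most zero of A, C, D, F, and B are knaves" — False. ✓
C is a knave, and the claim "E is a knight" is indeed False.
D is a knight, and the claim "it is false that E is a knight" is indeed true.
As a knave, E's statement "if F is a knave, then B is a knight" should be False; it is.
F is a knave, and the claim "F is the same type as D" is indeed False.

A is a knight, B is a knave, C is a knave, D is a knight, E is a knave, and F is a knave.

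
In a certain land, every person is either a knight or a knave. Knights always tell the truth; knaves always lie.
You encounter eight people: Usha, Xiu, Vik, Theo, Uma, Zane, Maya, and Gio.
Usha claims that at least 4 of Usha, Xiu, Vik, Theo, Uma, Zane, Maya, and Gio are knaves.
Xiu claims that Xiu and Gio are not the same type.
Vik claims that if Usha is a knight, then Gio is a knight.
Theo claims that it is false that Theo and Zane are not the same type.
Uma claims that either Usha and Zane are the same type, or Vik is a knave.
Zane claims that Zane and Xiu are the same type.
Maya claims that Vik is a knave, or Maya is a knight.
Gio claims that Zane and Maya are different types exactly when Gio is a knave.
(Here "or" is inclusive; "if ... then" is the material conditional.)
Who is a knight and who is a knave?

Usha is a knave, Xiu is a knight, Vik is a knight, Theo is a knight, Uma is a knave, Zane is a knight, Maya is a knight, and Gio is a knave.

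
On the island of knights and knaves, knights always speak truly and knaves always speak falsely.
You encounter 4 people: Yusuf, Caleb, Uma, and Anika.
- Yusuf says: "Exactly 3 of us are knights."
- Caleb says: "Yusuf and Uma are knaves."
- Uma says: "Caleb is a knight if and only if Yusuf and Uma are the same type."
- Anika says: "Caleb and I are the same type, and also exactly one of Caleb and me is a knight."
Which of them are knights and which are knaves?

Yusuf is a knave, so "exactly 3 of us are knights" must be False — and it is.
Caleb is a knave, and the claim "Yusuf and Uma are knaves" is indeed False.
As a knight, Uma's statement "Caleb is a knight if and only if Yusuf and Uma are the same type" should be True; it is.
Anika is a knave; "Caleb and I are the same type, and also exactly one of Caleb and me is a knight" is False, as required.

Knights: Uma. Knaves: Yusuf, Caleb, and Anika.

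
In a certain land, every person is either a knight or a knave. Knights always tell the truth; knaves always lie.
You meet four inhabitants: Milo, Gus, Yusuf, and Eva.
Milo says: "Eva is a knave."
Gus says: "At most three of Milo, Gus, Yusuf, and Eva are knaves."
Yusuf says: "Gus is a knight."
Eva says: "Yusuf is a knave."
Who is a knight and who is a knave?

Milo is a knight, Gus is a knight, Yusuf is a knight, and Eva is a knave.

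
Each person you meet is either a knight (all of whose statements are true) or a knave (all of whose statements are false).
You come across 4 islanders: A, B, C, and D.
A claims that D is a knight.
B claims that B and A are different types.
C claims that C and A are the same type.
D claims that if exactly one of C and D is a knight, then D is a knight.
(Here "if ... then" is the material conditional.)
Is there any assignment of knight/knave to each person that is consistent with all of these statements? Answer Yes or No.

Checking all 16 assignments, each has at least one speaker whose statement's truth value contradicts their type.

No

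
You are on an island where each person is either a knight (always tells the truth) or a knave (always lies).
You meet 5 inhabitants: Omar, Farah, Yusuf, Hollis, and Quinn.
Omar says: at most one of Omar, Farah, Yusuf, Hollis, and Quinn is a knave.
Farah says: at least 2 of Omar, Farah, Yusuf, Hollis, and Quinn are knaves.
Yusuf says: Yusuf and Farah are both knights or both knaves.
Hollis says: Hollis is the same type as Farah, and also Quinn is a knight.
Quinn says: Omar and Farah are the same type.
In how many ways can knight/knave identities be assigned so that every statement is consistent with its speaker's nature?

Consistent assignments:
  Omar=knave, Farah=knight, Yusuf=knight, Hollis=knave, Quinn=knave
  Omar=knave, Farah=knight, Yusuf=knave, Hollis=knave, Quinn=knave

2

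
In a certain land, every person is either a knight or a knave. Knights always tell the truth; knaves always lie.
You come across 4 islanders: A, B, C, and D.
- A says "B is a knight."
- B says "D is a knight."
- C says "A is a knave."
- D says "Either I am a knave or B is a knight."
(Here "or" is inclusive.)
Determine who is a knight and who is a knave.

A is a knight, B is a knight, C is a knave, and D is a knight.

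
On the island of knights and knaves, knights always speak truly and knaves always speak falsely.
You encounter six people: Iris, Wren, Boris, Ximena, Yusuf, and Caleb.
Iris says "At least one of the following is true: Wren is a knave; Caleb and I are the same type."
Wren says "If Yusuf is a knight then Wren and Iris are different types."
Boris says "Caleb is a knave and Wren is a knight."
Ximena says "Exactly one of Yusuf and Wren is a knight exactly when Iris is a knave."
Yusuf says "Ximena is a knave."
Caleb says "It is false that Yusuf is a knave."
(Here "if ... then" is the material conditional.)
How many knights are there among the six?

3

The unique consistent assignment is Iris=knave, Wren=knight, Boris=knave, Ximena=knave, Yusuf=knight, Caleb=knight.
That has 3 knights.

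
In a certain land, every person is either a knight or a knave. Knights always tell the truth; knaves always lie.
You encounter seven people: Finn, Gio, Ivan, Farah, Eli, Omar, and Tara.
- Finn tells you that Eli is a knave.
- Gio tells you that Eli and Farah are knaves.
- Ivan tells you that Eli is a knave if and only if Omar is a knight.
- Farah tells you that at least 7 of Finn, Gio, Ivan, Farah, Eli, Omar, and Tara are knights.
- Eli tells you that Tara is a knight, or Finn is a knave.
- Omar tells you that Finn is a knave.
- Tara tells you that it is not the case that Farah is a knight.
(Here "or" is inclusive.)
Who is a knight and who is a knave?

Finn is a knave, Gio is a knave, Ivan is a knave, Farah is a knave, Eli is a knight, Omar is a knight, and Tara is a knight.

Since Finn is a knave, "Eli is a knave" needs to be false, which holds.
Gio is a knave, so "Eli and Farah are knaves" must be false — and it is.
Ivan (knave): "Eli is a knave if and only if Omar is a knight" — false. ✓
Farah is a knave; "at least 7 of Finn, Gio, Ivan, Farah, Eli, Omar, and Tara are knights" is false, as required.
Eli (knight): "Tara is a knight, or Finn is a knave" — true. ✓
Omar is a knight, so "Finn is a knave" must be true — and it is.
Tara is a knight, and the claim "it is not the case that Farah is a knight" is indeed true.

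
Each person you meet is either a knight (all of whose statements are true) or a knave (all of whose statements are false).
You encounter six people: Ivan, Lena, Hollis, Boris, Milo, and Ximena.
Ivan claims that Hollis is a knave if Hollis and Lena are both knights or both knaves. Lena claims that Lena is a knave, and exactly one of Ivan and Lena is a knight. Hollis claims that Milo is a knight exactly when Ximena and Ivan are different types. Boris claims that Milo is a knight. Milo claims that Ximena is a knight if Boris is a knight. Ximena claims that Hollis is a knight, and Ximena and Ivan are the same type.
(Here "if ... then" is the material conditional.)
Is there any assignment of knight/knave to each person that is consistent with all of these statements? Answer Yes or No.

No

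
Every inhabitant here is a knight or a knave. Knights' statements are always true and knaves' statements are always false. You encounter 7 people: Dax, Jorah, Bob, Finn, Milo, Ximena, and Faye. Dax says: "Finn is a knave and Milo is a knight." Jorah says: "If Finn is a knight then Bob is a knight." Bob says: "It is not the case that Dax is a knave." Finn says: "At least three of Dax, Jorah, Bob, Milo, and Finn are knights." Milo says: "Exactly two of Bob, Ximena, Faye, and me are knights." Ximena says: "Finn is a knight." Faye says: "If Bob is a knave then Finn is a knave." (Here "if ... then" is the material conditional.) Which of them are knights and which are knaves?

Dax is a knave, Jorah is a knight, Bob is a knave, Finn is a knave, Milo is a knave, Ximena is a knave, and Faye is a knight.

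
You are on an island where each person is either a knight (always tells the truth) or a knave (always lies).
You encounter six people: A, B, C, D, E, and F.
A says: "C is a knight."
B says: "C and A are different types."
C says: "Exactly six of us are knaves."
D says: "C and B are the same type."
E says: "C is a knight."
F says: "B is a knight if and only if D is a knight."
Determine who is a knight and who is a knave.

A is a knave, B is a knave, C is a knave, D is a knight, E is a knave, and F is a knave.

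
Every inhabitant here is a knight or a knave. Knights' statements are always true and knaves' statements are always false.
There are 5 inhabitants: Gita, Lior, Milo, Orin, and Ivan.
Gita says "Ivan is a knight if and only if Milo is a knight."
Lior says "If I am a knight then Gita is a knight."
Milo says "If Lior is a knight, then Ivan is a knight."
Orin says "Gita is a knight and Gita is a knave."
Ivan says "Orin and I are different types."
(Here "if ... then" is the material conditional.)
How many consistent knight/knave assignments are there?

Consistent assignments:
  Gita=knight, Lior=knight, Milo=knight, Orin=knave, Ivan=knight
  Gita=knight, Lior=knight, Milo=knave, Orin=knave, Ivan=knave

2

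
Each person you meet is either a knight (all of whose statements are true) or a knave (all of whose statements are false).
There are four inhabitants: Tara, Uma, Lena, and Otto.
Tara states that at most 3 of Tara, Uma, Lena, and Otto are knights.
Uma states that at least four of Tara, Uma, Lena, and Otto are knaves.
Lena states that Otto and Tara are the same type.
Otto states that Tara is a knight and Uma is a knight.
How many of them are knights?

The unique consistent assignment is Tara=knight, Uma=knave, Lena=knave, Otto=knave.
That has 1 knight.

1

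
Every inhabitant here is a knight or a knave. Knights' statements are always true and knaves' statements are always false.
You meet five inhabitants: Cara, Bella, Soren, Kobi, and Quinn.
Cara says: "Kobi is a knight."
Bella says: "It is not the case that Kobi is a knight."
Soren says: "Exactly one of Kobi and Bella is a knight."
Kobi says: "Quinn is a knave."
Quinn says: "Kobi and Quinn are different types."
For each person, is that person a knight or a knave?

Cara is a knave; "Kobi is a knight" is False, as required.
Bella is a knight; "it is not the case that Kobi is a knight" is True, as required.
Soren (knight): "exactly one of Kobi and Bella is a knight" — True. ✓
Kobi is a knave; "Quinn is a knave" is False, as required.
Since Quinn is a knight, "Kobi and Quinn are different types" needs to be True, which holds.

Cara is a knave, Bella is a knight, Soren is a knight, Kobi is a knave, and Quinn is a knight.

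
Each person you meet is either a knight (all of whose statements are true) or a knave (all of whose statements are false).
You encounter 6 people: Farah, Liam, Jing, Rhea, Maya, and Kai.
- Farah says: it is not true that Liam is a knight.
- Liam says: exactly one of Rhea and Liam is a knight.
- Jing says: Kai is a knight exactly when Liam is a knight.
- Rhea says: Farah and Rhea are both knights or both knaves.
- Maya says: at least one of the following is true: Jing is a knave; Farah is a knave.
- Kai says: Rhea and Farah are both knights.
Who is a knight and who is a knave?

Farah is a knight, and the claim "it is not true that Liam is a knight" is indeed true.
Liam is a knave, and the claim "exactly one of Rhea and Liam is a knight" is indeed false.
Jing is a knight; "Kai is a knight exactly when Liam is a knight" is true, as required.
Rhea is a knave, so "Farah and Rhea are both knights or both knaves" must be false — and it is.
Since Maya is a knave, "at least one of the following is true: Jing is a knave; Farah is a knave" needs to be false, which holds.
Kai is a knave, and the claim "Rhea and Farah are both knights" is indeed false.

Farah is a knight, Liam is a knave, Jing is a knight, Rhea is a knave, Maya is a knave, and Kai is a knave.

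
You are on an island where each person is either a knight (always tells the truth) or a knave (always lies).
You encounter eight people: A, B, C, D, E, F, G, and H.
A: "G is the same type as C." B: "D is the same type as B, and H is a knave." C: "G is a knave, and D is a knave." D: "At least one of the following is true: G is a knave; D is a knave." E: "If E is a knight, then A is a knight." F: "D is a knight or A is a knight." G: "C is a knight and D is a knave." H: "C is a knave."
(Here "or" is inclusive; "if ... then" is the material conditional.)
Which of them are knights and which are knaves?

Knights: A, D, E, F, and H. Knaves: B, C, and G.

As a knight, A's statement "G is the same type as C" should be True; it is.
B is a knave, so "D is the same type as B, and H is a knave" must be False — and it is.
C (knave): "G is a knave, and D is a knave" — False. ✓
As a knight, D's statement "at least one of the following is true: G is a knave; D is a knave" should be True; it is.
As a knight, E's statement "if E is a knight, then A is a knight" should be True; it is.
F (knight): "D is a knight or A is a knight" — True. ✓
As a knave, G's statement "C is a knight and D is a knave" should be False; it is.
As a knight, H's statement "C is a knave" should be True; it is.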